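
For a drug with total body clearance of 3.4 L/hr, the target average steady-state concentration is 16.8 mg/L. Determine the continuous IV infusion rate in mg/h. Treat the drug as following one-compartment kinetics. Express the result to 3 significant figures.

At steady state, infusion rate equals elimination rate: rate in = CL × Css.
Rate = CL × Css = 3.400 × 16.8 = 57.12 mg/h

57.1 mg/h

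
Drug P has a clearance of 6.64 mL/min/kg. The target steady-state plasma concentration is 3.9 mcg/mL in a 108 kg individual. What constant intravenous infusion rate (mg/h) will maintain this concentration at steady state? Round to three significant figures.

168 mg/h

CL = 6.64 mL/min/kg × 108 kg = 717.1 mL/min = 717.1 × 60/1000 = 43.03 L/h
Infusion rate = CL · Css = 43.03 L/h × 3.9 mg/L = 167.8 mg/h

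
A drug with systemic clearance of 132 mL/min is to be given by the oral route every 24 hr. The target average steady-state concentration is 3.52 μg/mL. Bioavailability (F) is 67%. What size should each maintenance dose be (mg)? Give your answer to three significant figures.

CL = 132 mL/min = 132 × 0.06 = 7.920 L/h
D = CL × Css × τ / F = 7.920 × 3.52 × 24 / 0.67 = 998.6 mg

999 mg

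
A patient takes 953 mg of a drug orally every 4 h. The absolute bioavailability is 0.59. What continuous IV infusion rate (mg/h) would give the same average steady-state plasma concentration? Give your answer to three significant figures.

141 mg/h

Equivalent systemic input: infusion rate = F·D/τ.
Rate = 0.59 × 953 / 4 = 140.6 mg/h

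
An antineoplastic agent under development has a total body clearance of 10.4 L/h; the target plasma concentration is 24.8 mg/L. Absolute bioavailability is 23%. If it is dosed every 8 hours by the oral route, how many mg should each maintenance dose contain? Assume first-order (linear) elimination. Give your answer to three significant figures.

D = CL × Css × τ / F = 10.40 × 24.8 × 8 / 0.23 = 8971 mg

8970 mg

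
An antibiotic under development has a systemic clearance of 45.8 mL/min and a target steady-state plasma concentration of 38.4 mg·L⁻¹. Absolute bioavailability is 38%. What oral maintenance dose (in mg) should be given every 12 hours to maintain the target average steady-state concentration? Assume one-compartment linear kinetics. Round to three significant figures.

Convert clearance: 45.8 mL/min × 60 min/h ÷ 1000 mL/L = 2.748 L/h
At steady state, dose per interval replaces the amount cleared in that interval: F·D/τ = CL·Css.
D = CL × Css × τ / F = 2.748 × 38.4 × 12 / 0.38 = 3332 mg

3330 mg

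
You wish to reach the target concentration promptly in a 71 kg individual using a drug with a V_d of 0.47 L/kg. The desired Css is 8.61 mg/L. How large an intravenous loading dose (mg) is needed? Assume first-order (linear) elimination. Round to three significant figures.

287 mg

Vd = 0.47 L/kg × 71 kg = 33.37 L
LD = Vd × C = 33.37 × 8.610 = 287.3 mg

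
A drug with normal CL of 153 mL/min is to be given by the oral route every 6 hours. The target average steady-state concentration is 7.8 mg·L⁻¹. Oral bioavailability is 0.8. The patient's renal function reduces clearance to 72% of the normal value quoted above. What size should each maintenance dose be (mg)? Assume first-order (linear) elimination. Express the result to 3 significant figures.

Convert clearance: 153 mL/min × 60 min/h ÷ 1000 mL/L = 9.180 L/h
Patient clearance = 0.72 × 9.180 = 6.610 L/h
D = CL × Css × τ / F = 6.610 × 7.8 × 6 / 0.8 = 386.7 mg

387 mg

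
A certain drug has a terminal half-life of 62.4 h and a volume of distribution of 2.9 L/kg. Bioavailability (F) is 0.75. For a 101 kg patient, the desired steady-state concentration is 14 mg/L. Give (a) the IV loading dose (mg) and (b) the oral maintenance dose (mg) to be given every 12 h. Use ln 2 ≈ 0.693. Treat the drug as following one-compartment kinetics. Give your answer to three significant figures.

(a) 4100 mg; (b) 729 mg

Vd(total) = 101 kg × 2.9 L/kg = 292.9 L
LD = Vd × C = 292.9 × 14 = 4101 mg
CL = 0.693 × Vd / t½ = 0.693 × 292.9 / 62.4 = 3.253 L/h
D = CL × Css × τ / F = 3.253 × 14 × 12 / 0.75 = 728.7 mg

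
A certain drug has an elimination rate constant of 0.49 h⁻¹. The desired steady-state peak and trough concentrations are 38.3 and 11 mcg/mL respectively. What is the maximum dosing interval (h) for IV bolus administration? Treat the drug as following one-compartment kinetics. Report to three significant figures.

2.55 h

Between IV bolus doses, concentration decays as C = C₀·e^(−kτ), so C_peak/C_trough = e^(kτ).
τ_max = ln(C_peak/C_trough) / k = ln(38.3/11) / 0.4900 = 1.248 / 0.4900 = 2.547 h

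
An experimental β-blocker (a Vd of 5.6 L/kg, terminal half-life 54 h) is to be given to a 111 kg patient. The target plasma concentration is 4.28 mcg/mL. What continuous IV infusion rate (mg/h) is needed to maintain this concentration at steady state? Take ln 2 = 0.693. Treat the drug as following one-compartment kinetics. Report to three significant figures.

Total Vd = 5.6 × 111 = 621.6 L
k = 0.693/54 = 0.01283 h⁻¹, so CL = k·Vd = 0.01283 × 621.6 = 7.975 L/h
Infusion rate = CL × Css = 7.975 × 4.28 = 34.13 mg/h

34.1 mg/h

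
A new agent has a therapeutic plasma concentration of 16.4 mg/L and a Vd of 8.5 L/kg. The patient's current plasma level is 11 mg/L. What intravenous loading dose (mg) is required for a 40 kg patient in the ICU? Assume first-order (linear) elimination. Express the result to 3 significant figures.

Vd = 8.5 L/kg × 40 kg = 340.0 L
The loading dose fills Vd to the target concentration.
Concentration deficit ΔC = 16.4 − 11 = 5.400 mg/L
LD = Vd × ΔC = 340.0 × 5.400 = 1836 mg

1840 mg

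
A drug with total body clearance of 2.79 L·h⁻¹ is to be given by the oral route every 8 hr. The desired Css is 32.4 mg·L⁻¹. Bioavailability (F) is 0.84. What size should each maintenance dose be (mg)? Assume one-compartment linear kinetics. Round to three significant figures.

861 mg

D = CL × Css × τ / F = 2.790 × 32.4 × 8 / 0.84 = 860.9 mg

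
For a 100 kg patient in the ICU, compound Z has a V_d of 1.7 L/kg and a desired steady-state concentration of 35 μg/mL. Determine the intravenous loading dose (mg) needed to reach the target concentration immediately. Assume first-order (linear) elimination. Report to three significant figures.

5950 mg

Vd(total) = 100 kg × 1.7 L/kg = 170.0 L
LD = Vd × C = 170.0 × 35.00 = 5950 mg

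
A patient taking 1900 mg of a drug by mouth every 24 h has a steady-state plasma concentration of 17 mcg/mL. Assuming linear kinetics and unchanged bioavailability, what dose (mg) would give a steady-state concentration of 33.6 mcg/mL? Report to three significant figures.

For first-order elimination, Css ∝ F·D/(CL·τ); F and CL are unchanged, so Css ∝ D/τ.
D₂ = D₁ × (Css,target / Css,current) = 1900 × 33.6/17 = 3755 mg

3760 mg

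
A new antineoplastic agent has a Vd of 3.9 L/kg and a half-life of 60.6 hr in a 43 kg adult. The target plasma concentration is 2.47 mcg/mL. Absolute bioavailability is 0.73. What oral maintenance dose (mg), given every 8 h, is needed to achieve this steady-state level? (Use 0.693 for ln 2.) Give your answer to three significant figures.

51.9 mg

Vd = 3.9 L/kg × 43 kg = 167.7 L
CL = 0.693 × Vd / t½ = 0.693 × 167.7 / 60.6 = 1.918 L/h
D = CL × Css × τ / F = 1.918 × 2.47 × 8 / 0.73 = 51.92 mg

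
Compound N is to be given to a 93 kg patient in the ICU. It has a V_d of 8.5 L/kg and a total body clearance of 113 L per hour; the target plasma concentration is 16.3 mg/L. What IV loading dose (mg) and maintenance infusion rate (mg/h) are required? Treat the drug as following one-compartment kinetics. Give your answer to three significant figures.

(a) 12900 mg; (b) 1840 mg/h

Vd(total) = 93 kg × 8.5 L/kg = 790.5 L
Loading: fill Vd to C_target → 790.5 L × 16.3 mg/L = 12890 mg
Infusion rate = 113.0 L/h × 16.3 mg/L = 1842 mg/h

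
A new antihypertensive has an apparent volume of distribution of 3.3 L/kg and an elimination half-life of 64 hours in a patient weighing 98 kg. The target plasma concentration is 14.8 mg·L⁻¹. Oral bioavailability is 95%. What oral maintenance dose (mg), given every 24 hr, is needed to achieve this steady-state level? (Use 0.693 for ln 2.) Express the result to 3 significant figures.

1310 mg

Vd(total) = 98 kg × 3.3 L/kg = 323.4 L
CL = 0.693 × Vd / t½ = 0.693 × 323.4 / 64 = 3.502 L/h
D = CL × Css × τ / F = 3.502 × 14.8 × 24 / 0.95 = 1309 mg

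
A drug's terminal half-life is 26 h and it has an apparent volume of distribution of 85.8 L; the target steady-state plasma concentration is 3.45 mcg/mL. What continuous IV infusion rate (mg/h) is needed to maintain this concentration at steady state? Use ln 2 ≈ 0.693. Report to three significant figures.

7.89 mg/h

k = 0.693/26 = 0.02665 h⁻¹, so CL = k·Vd = 0.02665 × 85.80 = 2.287 L/h
Infusion rate = CL × Css = 2.287 × 3.45 = 7.890 mg/h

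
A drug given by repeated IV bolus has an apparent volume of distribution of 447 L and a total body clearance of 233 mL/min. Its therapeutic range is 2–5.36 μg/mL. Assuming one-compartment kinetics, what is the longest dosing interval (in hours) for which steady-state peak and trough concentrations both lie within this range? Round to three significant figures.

31.5 h

CL = 233 mL/min × 60/1000 = 13.98 L/h
k = CL / Vd = 13.98 / 447.0 = 0.03128 h⁻¹
Between IV bolus doses, concentration decays as C = C₀·e^(−kτ), so C_peak/C_trough = e^(kτ).
τ_max = ln(C_peak/C_trough) / k = ln(5.36/2) / 0.03128 = 0.9858 / 0.03128 = 31.52 h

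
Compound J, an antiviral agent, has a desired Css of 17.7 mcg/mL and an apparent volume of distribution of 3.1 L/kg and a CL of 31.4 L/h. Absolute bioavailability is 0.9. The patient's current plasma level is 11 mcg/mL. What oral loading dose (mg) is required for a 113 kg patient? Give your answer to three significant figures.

2610 mg

Vd = 3.1 L/kg × 113 kg = 350.3 L
Concentration deficit ΔC = 17.7 − 11 = 6.700 mg/L
LD = Vd × ΔC / F = 350.3 × 6.700 / 0.9 = 2608 mg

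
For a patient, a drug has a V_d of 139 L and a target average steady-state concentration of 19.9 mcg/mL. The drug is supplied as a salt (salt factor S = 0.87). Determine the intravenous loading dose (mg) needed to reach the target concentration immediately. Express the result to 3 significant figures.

LD = Vd × C / S = 139.0 × 19.90 / 0.87 = 3179 mg

3180 mg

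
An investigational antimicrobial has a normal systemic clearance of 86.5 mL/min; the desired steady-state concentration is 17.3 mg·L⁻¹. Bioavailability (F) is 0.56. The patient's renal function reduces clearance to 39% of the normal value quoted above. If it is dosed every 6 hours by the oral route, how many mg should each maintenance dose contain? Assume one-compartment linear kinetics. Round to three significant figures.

CL = 86.5 mL/min × 60/1000 = 5.190 L/h
Patient clearance = 0.39 × 5.190 = 2.024 L/h
D = CL × Css × τ / F = 2.024 × 17.3 × 6 / 0.56 = 375.2 mg

375 mg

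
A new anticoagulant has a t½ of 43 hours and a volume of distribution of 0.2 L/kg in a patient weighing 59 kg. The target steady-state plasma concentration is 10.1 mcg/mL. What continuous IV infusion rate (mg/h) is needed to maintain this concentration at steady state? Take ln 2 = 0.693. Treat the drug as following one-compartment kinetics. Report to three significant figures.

1.92 mg/h

Vd = 0.2 L/kg × 59 kg = 11.80 L
CL = 0.693 × Vd / t½ = 0.693 × 11.80 / 43 = 0.1902 L/h
Infusion rate = CL × Css = 0.1902 × 10.1 = 1.921 mg/h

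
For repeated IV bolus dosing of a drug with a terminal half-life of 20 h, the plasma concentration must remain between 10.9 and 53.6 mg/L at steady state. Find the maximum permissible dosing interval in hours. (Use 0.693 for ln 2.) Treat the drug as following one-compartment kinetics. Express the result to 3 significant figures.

k = 0.693 / t½ = 0.693 / 20 = 0.03465 h⁻¹
Between IV bolus doses, concentration decays as C = C₀·e^(−kτ), so C_peak/C_trough = e^(kτ).
τ_max = ln(C_peak/C_trough) / k = ln(53.6/10.9) / 0.03465 = 1.593 / 0.03465 = 45.97 h

46.0 h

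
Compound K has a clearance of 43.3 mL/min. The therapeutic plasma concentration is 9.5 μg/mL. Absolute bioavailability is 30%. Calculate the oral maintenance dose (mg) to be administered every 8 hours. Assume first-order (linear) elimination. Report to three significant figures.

658 mg

Convert clearance: 43.3 mL/min × 60 min/h ÷ 1000 mL/L = 2.598 L/h
At steady state, dose per interval replaces the amount cleared in that interval: F·D/τ = CL·Css.
D = CL × Css × τ / F = 2.598 × 9.5 × 8 / 0.3 = 658.2 mg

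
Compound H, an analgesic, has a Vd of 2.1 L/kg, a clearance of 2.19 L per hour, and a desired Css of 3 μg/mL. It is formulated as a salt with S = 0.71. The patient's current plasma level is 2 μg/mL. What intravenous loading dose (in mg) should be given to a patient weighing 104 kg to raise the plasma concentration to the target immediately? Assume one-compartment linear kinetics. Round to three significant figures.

308 mg

Vd = 2.1 L/kg × 104 kg = 218.4 L
The loading dose fills Vd to the target concentration.
Concentration deficit ΔC = 3 − 2 = 1.000 mg/L
LD = Vd × ΔC / S = 218.4 × 1.000 / 0.71 = 307.6 mg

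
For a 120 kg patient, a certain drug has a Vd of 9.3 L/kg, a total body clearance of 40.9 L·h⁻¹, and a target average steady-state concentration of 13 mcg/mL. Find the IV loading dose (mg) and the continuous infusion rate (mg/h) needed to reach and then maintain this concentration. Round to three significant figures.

Vd(total) = 120 kg × 9.3 L/kg = 1116 L
Loading dose = Vd × C = 1116 × 13 = 14510 mg
Maintenance infusion rate = CL × Css = 40.90 × 13 = 531.7 mg/h

(a) 14500 mg; (b) 532 mg/h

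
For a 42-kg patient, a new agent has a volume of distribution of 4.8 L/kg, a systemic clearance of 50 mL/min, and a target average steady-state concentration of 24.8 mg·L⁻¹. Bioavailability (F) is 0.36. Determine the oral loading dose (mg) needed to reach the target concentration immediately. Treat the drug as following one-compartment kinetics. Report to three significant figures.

Vd = 4.8 L/kg × 42 kg = 201.6 L
LD = Vd × C / F = 201.6 × 24.80 / 0.36 = 13890 mg

13900 mg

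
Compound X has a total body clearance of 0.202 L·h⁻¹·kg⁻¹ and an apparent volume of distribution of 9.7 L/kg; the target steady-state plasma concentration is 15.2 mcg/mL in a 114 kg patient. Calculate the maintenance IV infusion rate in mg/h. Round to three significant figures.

350 mg/h

CL = 0.202 L·h⁻¹·kg⁻¹ × 114 kg = 23.03 L/h
Infusion rate = CL · Css = 23.03 L/h × 15.2 mg/L = 350.1 mg/h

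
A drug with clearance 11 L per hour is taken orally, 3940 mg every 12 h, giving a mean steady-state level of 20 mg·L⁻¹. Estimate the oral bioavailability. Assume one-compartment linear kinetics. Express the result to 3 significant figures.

F·D/τ = CL·Css at steady state → F = CL·Css·τ / D.
F = 11 × 20 × 12 / 3940 = 0.670

0.670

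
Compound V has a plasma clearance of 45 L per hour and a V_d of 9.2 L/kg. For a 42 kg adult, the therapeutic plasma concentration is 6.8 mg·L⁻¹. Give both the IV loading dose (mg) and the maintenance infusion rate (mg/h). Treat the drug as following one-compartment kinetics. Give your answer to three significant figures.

(a) 2630 mg; (b) 306 mg/h

Total Vd = 9.2 × 42 = 386.4 L
Loading: fill Vd to C_target → 386.4 L × 6.8 mg/L = 2628 mg
Maintenance infusion rate = CL × Css = 45.00 × 6.8 = 306.0 mg/h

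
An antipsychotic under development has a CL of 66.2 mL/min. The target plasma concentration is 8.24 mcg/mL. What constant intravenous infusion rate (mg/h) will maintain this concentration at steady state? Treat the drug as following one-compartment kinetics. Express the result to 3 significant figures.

CL = 66.2 mL/min × 60/1000 = 3.972 L/h
At steady state, infusion rate equals elimination rate: rate in = CL × Css.
R₀ = 3.972 × 8.24 = 32.73 mg/h

32.7 mg/h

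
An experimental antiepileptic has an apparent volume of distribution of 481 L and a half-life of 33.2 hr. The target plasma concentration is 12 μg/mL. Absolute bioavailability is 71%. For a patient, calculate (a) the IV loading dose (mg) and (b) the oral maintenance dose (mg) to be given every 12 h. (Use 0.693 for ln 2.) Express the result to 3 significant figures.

(a) 5770 mg; (b) 2040 mg

LD = Vd × C = 481.0 × 12 = 5772 mg
CL = 0.693 × Vd / t½ = 0.693 × 481.0 / 33.2 = 10.04 L/h
D = CL × Css × τ / F = 10.04 × 12 × 12 / 0.71 = 2036 mg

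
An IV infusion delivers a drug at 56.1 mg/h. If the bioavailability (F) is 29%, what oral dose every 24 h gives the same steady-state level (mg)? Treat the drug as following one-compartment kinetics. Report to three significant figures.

To maintain the same Css, the systemic dosing rate must be unchanged: F·D/τ = infusion rate.
D = rate × τ / F = 56.1 × 24 / 0.29 = 4643 mg

4640 mg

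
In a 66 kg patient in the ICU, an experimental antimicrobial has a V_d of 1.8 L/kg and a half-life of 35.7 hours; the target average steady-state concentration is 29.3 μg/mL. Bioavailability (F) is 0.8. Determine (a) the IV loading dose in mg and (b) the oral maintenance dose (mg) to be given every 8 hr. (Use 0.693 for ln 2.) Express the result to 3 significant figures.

Vd(total) = 66 kg × 1.8 L/kg = 118.8 L
LD = Vd × C = 118.8 × 29.3 = 3481 mg
CL = 0.693 × Vd / t½ = 0.693 × 118.8 / 35.7 = 2.306 L/h
D = CL × Css × τ / F = 2.306 × 29.3 × 8 / 0.8 = 675.7 mg

(a) 3480 mg; (b) 676 mg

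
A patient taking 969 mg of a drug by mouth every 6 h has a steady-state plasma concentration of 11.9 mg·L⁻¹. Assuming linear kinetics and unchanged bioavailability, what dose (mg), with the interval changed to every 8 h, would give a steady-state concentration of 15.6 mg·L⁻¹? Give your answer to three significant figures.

For first-order elimination, Css ∝ F·D/(CL·τ); F and CL are unchanged, so Css ∝ D/τ.
D₂ = D₁ × (Css,target / Css,current) × (τ₂/τ₁) = 969 × (15.6/11.9) × (8/6) = 1694 mg

1690 mg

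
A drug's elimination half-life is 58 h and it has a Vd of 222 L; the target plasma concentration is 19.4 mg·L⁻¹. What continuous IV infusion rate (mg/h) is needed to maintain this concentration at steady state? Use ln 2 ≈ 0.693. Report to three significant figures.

CL = 0.693 × Vd / t½ = 0.693 × 222.0 / 58 = 2.653 L/h
Infusion rate = CL × Css = 2.653 × 19.4 = 51.47 mg/h

51.5 mg/h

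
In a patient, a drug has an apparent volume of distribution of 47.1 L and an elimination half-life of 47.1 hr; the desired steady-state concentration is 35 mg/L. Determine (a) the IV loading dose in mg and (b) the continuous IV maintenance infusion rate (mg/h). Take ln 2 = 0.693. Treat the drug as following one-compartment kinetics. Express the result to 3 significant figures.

(a) 1650 mg; (b) 24.3 mg/h

LD = Vd × C = 47.10 × 35 = 1649 mg
CL = 0.693 × Vd / t½ = 0.693 × 47.10 / 47.1 = 0.6930 L/h
Infusion rate = CL × Css = 0.6930 × 35 = 24.26 mg/h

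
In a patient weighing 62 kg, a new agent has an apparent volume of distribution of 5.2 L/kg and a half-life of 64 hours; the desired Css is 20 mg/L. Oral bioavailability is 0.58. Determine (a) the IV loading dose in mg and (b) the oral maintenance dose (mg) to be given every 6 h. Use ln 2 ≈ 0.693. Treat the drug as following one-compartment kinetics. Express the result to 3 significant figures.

(a) 6450 mg; (b) 722 mg

Vd(total) = 62 kg × 5.2 L/kg = 322.4 L
LD = Vd × C = 322.4 × 20 = 6448 mg
CL = 0.693 × Vd / t½ = 0.693 × 322.4 / 64 = 3.491 L/h
D = CL × Css × τ / F = 3.491 × 20 × 6 / 0.58 = 722.3 mg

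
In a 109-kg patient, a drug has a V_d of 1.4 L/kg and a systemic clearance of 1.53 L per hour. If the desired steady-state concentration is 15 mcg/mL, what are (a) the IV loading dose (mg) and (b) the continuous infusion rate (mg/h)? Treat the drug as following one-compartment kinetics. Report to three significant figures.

(a) 2290 mg; (b) 23.0 mg/h

Vd(total) = 109 kg × 1.4 L/kg = 152.6 L
LD = Vd · C_target = 152.6 × 15 = 2289 mg
Maintenance: replace elimination → rate = CL × Css = 1.530 × 15 = 22.95 mg/h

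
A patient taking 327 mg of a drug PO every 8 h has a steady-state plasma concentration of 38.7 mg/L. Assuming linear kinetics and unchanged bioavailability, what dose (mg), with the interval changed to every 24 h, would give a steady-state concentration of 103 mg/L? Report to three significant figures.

For first-order elimination, Css ∝ F·D/(CL·τ); F and CL are unchanged, so Css ∝ D/τ.
D₂ = D₁ × (Css,target / Css,current) × (τ₂/τ₁) = 327 × (103/38.7) × (24/8) = 2611 mg

2610 mg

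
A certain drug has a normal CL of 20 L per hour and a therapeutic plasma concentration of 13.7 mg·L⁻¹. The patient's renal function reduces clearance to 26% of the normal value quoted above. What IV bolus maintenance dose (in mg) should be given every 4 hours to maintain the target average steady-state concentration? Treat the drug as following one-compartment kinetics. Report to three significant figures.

Patient clearance = 0.26 × 20.00 = 5.200 L/h
At steady state, dose per interval replaces the amount cleared in that interval: D/τ = CL·Css.
D = CL × Css × τ = 5.200 × 13.7 × 4 = 285.0 mg

285 mg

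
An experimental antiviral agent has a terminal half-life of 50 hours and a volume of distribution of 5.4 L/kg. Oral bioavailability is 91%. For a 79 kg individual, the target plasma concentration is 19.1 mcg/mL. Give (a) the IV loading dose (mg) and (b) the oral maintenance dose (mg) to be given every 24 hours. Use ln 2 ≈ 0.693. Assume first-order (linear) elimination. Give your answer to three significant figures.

(a) 8150 mg; (b) 2980 mg

Total Vd = 5.4 × 79 = 426.6 L
LD = Vd × C = 426.6 × 19.1 = 8148 mg
CL = 0.693 × Vd / t½ = 0.693 × 426.6 / 50 = 5.913 L/h
D = CL × Css × τ / F = 5.913 × 19.1 × 24 / 0.91 = 2979 mg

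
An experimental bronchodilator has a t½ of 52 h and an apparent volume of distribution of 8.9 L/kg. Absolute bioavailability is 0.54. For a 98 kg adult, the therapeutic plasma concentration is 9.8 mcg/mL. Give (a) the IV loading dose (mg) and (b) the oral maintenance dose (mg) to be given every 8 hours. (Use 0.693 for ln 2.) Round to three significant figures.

(a) 8550 mg; (b) 1690 mg

Total Vd = 8.9 × 98 = 872.2 L
LD = Vd × C = 872.2 × 9.8 = 8548 mg
CL = 0.693 × Vd / t½ = 0.693 × 872.2 / 52 = 11.62 L/h
D = CL × Css × τ / F = 11.62 × 9.8 × 8 / 0.54 = 1687 mg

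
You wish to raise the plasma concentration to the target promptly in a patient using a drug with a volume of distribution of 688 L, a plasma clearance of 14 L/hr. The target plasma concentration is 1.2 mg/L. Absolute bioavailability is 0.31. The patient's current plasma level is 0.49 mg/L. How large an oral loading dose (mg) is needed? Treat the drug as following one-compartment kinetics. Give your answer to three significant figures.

1580 mg

Concentration deficit ΔC = 1.2 − 0.49 = 0.7100 mg/L
LD = Vd × ΔC / F = 688.0 × 0.7100 / 0.31 = 1576 mg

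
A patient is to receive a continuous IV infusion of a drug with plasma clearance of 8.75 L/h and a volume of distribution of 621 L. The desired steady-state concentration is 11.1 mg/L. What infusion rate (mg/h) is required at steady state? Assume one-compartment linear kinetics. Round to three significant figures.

Maintenance depends on clearance, not Vd — rate in must match rate out.
Rate = CL × Css = 8.750 × 11.1 = 97.13 mg/h

97.1 mg/h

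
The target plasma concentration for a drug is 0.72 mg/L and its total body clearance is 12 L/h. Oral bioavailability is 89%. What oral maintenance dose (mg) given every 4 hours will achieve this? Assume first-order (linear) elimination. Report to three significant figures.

At steady state, dose per interval replaces the amount cleared in that interval: F·D/τ = CL·Css.
D = CL × Css × τ / F = 12.00 × 0.72 × 4 / 0.89 = 38.83 mg

38.8 mg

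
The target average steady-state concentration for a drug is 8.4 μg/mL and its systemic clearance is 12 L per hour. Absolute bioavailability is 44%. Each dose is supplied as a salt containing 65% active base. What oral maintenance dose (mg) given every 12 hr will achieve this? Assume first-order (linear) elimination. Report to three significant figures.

4230 mg

D = CL × Css × τ / F / S = 12.00 × 8.4 × 12 / 0.44 / 0.65 = 4229 mg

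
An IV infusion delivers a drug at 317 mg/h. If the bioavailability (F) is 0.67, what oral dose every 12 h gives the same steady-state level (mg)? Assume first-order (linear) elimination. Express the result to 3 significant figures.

5680 mg

To maintain the same Css, the systemic dosing rate must be unchanged: F·D/τ = infusion rate.
D = rate × τ / F = 317 × 12 / 0.67 = 5678 mg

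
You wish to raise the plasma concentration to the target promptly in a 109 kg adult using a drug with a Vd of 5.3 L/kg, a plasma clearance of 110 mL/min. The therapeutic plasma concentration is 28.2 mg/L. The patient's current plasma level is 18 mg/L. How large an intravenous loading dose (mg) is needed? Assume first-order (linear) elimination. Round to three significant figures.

Vd(total) = 109 kg × 5.3 L/kg = 577.7 L
Loading dose depends on Vd (not clearance): it fills the distribution volume.
Concentration deficit ΔC = 28.2 − 18 = 10.20 mg/L
LD = Vd × ΔC = 577.7 × 10.20 = 5893 mg

5890 mg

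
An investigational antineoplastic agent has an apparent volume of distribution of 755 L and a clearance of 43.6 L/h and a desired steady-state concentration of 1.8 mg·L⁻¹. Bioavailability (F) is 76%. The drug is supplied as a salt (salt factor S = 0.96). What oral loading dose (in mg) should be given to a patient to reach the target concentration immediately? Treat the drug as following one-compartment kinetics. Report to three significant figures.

1860 mg

LD = Vd × C / F / S = 755.0 × 1.800 / 0.76 / 0.96 = 1863 mg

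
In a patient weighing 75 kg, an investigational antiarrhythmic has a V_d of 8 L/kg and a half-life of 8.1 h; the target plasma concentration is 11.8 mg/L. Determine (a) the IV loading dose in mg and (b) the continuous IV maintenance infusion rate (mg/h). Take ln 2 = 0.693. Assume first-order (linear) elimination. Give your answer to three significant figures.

Vd(total) = 75 kg × 8 L/kg = 600.0 L
LD = Vd × C = 600.0 × 11.8 = 7080 mg
CL = 0.693 × Vd / t½ = 0.693 × 600.0 / 8.1 = 51.33 L/h
Infusion rate = CL × Css = 51.33 × 11.8 = 605.7 mg/h

(a) 7080 mg; (b) 606 mg/h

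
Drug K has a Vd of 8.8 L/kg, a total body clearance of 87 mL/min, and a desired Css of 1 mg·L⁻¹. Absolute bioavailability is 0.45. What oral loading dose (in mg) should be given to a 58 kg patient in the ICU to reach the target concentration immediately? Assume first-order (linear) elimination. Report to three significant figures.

Vd = 8.8 L/kg × 58 kg = 510.4 L
LD = Vd × C / F = 510.4 × 1.000 / 0.45 = 1134 mg

1130 mg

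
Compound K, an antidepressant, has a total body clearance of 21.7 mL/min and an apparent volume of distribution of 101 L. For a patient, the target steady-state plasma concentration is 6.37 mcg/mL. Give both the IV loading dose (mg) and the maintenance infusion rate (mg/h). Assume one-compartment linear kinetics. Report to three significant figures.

Loading dose = Vd × C = 101.0 × 6.37 = 643.4 mg
CL = 21.7 mL/min = 21.7 × 0.06 = 1.302 L/h
Maintenance: replace elimination → rate = CL × Css = 1.302 × 6.37 = 8.294 mg/h

(a) 643 mg; (b) 8.29 mg/h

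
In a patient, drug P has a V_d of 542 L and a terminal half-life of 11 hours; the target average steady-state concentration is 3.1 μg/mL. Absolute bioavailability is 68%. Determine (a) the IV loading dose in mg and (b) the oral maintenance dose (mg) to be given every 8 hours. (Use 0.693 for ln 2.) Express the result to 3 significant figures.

(a) 1680 mg; (b) 1250 mg

LD = Vd × C = 542.0 × 3.1 = 1680 mg
CL = 0.693 × Vd / t½ = 0.693 × 542.0 / 11 = 34.15 L/h
D = CL × Css × τ / F = 34.15 × 3.1 × 8 / 0.68 = 1245 mg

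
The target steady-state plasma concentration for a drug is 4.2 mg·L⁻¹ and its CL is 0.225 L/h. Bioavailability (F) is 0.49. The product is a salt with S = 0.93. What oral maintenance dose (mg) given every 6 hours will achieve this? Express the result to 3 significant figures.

12.4 mg

At steady state, dose per interval replaces the amount cleared in that interval: F·S·D/τ = CL·Css.
D = CL × Css × τ / F / S = 0.2250 × 4.2 × 6 / 0.49 / 0.93 = 12.44 mg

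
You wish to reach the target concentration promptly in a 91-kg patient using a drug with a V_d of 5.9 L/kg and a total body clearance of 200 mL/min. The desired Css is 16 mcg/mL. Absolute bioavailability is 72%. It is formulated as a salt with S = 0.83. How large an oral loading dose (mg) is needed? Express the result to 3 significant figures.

Vd = 5.9 L/kg × 91 kg = 536.9 L
LD = Vd × C / F / S = 536.9 × 16.00 / 0.72 / 0.83 = 14370 mg

14400 mg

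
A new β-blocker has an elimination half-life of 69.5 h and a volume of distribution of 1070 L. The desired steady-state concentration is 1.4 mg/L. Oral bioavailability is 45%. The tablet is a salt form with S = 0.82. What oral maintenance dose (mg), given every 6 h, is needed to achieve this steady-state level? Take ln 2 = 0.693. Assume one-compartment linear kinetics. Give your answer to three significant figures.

243 mg

CL = 0.693 × Vd / t½ = 0.693 × 1070 / 69.5 = 10.67 L/h
D = CL × Css × τ / F / S = 10.67 × 1.4 × 6 / 0.45 / 0.82 = 242.9 mg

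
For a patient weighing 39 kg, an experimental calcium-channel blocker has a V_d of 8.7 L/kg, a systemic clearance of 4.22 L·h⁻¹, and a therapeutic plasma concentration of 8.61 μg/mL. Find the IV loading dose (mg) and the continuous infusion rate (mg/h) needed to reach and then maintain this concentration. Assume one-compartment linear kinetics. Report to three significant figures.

(a) 2920 mg; (b) 36.3 mg/h

Total Vd = 8.7 × 39 = 339.3 L
Loading: fill Vd to C_target → 339.3 L × 8.61 mg/L = 2921 mg
Maintenance infusion rate = CL × Css = 4.220 × 8.61 = 36.33 mg/h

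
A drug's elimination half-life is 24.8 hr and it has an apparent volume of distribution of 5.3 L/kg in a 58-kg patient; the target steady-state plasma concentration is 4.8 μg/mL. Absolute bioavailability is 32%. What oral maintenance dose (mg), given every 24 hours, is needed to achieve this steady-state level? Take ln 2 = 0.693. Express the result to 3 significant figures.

Total Vd = 5.3 × 58 = 307.4 L
k = 0.693/24.8 = 0.02794 h⁻¹, so CL = k·Vd = 0.02794 × 307.4 = 8.589 L/h
D = CL × Css × τ / F = 8.589 × 4.8 × 24 / 0.32 = 3092 mg

3090 mg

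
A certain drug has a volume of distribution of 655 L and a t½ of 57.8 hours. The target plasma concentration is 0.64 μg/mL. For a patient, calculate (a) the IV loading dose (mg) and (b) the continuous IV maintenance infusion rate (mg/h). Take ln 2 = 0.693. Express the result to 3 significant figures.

(a) 419 mg; (b) 5.03 mg/h

LD = Vd × C = 655.0 × 0.64 = 419.2 mg
CL = 0.693 × Vd / t½ = 0.693 × 655.0 / 57.8 = 7.853 L/h
Infusion rate = CL × Css = 7.853 × 0.64 = 5.026 mg/h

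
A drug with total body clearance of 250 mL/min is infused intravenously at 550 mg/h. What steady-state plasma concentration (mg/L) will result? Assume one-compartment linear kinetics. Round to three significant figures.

CL = 250 mL/min = 250 × 0.06 = 15.00 L/h
Css = rate / CL = 550 / 15.00 = 36.67 mg/L

36.7 mg/L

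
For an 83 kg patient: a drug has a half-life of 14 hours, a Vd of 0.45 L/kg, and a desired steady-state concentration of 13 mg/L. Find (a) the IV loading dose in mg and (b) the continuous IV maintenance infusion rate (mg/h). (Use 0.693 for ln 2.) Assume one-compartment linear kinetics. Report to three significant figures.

Vd = 0.45 L/kg × 83 kg = 37.35 L
LD = Vd × C = 37.35 × 13 = 485.6 mg
CL = 0.693 × Vd / t½ = 0.693 × 37.35 / 14 = 1.849 L/h
Infusion rate = CL × Css = 1.849 × 13 = 24.04 mg/h

(a) 486 mg; (b) 24.0 mg/h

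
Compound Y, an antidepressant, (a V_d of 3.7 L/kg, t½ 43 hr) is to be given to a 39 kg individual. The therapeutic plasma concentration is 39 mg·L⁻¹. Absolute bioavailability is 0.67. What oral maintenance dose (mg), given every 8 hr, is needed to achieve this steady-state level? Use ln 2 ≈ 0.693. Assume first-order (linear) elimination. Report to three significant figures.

1080 mg

Vd = 3.7 L/kg × 39 kg = 144.3 L
CL = 0.693 × Vd / t½ = 0.693 × 144.3 / 43 = 2.326 L/h
D = CL × Css × τ / F = 2.326 × 39 × 8 / 0.67 = 1083 mg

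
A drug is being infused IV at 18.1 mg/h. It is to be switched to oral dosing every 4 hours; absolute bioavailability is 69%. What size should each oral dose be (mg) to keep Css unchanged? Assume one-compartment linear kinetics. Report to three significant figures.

To maintain the same Css, the systemic dosing rate must be unchanged: F·D/τ = infusion rate.
D = rate × τ / F = 18.1 × 4 / 0.69 = 104.9 mg

105 mg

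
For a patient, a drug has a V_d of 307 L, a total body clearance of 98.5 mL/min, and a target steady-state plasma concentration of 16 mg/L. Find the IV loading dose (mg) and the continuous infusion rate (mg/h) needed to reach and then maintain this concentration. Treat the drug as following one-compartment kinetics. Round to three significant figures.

Loading dose = Vd × C = 307.0 × 16 = 4912 mg
CL = 98.5 mL/min × 60/1000 = 5.910 L/h
Maintenance: replace elimination → rate = CL × Css = 5.910 × 16 = 94.56 mg/h

(a) 4910 mg; (b) 94.6 mg/h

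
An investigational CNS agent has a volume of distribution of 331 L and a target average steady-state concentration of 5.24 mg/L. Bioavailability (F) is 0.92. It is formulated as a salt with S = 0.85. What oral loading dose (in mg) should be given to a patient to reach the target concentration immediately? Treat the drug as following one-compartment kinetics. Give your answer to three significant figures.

LD = Vd × C / F / S = 331.0 × 5.240 / 0.92 / 0.85 = 2218 mg

2220 mg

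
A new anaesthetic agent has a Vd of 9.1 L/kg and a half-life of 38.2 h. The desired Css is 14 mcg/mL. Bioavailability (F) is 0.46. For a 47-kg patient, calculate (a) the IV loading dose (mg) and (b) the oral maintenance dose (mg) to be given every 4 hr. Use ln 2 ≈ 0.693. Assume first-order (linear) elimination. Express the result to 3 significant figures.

(a) 5990 mg; (b) 945 mg

Vd(total) = 47 kg × 9.1 L/kg = 427.7 L
LD = Vd × C = 427.7 × 14 = 5988 mg
CL = 0.693 × Vd / t½ = 0.693 × 427.7 / 38.2 = 7.759 L/h
D = CL × Css × τ / F = 7.759 × 14 × 4 / 0.46 = 944.6 mg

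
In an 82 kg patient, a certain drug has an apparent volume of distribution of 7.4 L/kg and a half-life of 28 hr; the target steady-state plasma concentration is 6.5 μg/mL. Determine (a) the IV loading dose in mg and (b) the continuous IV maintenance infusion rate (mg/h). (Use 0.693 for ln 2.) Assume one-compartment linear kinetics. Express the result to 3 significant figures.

Total Vd = 7.4 × 82 = 606.8 L
LD = Vd × C = 606.8 × 6.5 = 3944 mg
CL = 0.693 × Vd / t½ = 0.693 × 606.8 / 28 = 15.02 L/h
Infusion rate = CL × Css = 15.02 × 6.5 = 97.63 mg/h

(a) 3940 mg; (b) 97.6 mg/h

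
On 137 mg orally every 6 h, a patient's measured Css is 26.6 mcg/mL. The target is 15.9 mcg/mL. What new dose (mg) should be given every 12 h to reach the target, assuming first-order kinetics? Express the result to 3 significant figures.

With linear kinetics, Css is proportional to dose rate (D/τ) at fixed clearance.
D₂ = D₁ × (Css,target / Css,current) × (τ₂/τ₁) = 137 × (15.9/26.6) × (12/6) = 163.8 mg

164 mg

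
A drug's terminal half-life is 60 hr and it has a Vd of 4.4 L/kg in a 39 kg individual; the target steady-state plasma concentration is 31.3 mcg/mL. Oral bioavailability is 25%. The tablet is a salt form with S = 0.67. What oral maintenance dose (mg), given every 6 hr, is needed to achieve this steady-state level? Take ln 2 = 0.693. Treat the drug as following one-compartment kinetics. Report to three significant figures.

2220 mg

Total Vd = 4.4 × 39 = 171.6 L
CL = 0.693 × Vd / t½ = 0.693 × 171.6 / 60 = 1.982 L/h
D = CL × Css × τ / F / S = 1.982 × 31.3 × 6 / 0.25 / 0.67 = 2222 mg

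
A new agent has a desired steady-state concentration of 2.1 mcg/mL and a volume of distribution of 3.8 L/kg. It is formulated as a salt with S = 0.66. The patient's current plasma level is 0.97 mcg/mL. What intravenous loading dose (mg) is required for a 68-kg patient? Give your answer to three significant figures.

442 mg

Vd(total) = 68 kg × 3.8 L/kg = 258.4 L
Concentration deficit ΔC = 2.1 − 0.97 = 1.130 mg/L
LD = Vd × ΔC / S = 258.4 × 1.130 / 0.66 = 442.4 mg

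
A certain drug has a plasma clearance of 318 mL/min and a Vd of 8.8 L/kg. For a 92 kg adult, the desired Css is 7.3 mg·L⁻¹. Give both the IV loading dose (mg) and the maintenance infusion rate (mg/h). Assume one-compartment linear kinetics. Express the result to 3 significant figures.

(a) 5910 mg; (b) 139 mg/h

Vd(total) = 92 kg × 8.8 L/kg = 809.6 L
LD = Vd · C_target = 809.6 × 7.3 = 5910 mg
CL = 318 mL/min × 60/1000 = 19.08 L/h
Maintenance infusion rate = CL × Css = 19.08 × 7.3 = 139.3 mg/h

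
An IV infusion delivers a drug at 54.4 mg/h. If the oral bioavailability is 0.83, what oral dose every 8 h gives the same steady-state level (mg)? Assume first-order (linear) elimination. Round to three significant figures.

524 mg

To maintain the same Css, the systemic dosing rate must be unchanged: F·D/τ = infusion rate.
D = rate × τ / F = 54.4 × 8 / 0.83 = 524.3 mg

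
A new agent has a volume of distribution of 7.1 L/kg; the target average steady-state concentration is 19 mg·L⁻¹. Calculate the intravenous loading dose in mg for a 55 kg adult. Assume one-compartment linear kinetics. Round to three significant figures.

Vd(total) = 55 kg × 7.1 L/kg = 390.5 L
LD = Vd × C = 390.5 × 19.00 = 7420 mg

7420 mg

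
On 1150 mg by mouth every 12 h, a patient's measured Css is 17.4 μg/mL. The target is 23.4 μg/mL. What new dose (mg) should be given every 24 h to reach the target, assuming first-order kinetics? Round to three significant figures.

With linear kinetics, Css is proportional to dose rate (D/τ) at fixed clearance.
D₂ = D₁ × (Css,target / Css,current) × (τ₂/τ₁) = 1150 × (23.4/17.4) × (24/12) = 3093 mg

3090 mg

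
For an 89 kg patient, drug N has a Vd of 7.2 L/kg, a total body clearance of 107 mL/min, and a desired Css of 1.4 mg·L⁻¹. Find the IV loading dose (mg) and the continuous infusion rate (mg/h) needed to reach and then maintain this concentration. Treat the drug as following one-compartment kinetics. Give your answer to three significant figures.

Vd(total) = 89 kg × 7.2 L/kg = 640.8 L
LD = Vd · C_target = 640.8 × 1.4 = 897.1 mg
CL = 107 mL/min = 107 × 0.06 = 6.420 L/h
Maintenance infusion rate = CL × Css = 6.420 × 1.4 = 8.988 mg/h

(a) 897 mg; (b) 8.99 mg/h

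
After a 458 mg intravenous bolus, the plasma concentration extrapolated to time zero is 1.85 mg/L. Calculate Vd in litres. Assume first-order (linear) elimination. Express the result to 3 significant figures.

Immediately after an IV bolus, C₀ = Dose / Vd, so Vd = Dose / C₀.
Vd = 458 / 1.85 = 247.6 L

248 L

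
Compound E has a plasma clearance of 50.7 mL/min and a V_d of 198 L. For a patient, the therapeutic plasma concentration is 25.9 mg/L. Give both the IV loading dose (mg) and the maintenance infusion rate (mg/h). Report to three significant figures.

(a) 5130 mg; (b) 78.8 mg/h

Loading dose = Vd × C = 198.0 × 25.9 = 5128 mg
Convert clearance: 50.7 mL/min × 60 min/h ÷ 1000 mL/L = 3.042 L/h
Maintenance infusion rate = CL × Css = 3.042 × 25.9 = 78.79 mg/h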